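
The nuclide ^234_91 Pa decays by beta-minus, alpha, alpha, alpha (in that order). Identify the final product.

Start: (A, Z) = (234, 91).
After β⁻: (234, 92).
After α: (230, 90).
After α: (226, 88).
After α: (222, 86).
Z = 86 is radon.

Rn-222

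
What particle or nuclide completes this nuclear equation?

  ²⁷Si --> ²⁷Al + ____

Conserve mass number: 27 = 27 + A, so A = 0.
Conserve atomic number: 14 = 13 + Z, so Z = 1.
A = 0 and Z = 1 is e⁺ — a positron.

positron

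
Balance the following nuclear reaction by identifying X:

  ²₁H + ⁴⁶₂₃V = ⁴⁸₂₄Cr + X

gamma ray

Conserve mass number: 2 + 46 = 48 + A, so A = 0.
Conserve atomic number: 1 + 23 = 24 + Z, so Z = 0.
A = 0 and Z = 0 is ⁰₀γ — a gamma ray.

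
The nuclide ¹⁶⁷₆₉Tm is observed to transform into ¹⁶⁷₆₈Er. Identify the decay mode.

beta-plus decay or electron capture

ΔA = 167 − 167 = 0; ΔZ = 68 − 69 = -1.
A is unchanged and Z drops by 1 — a proton has become a neutron (β⁺ emission or electron capture).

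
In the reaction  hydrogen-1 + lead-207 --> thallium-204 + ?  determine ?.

Conserve mass number: 1 + 207 = 204 + A, so A = 4.
Conserve atomic number: 1 + 82 = 81 + Z, so Z = 2.
A = 4 and Z = 2 is helium-4 — an alpha particle.

alpha particle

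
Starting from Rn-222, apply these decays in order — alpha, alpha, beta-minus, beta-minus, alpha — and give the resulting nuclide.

Pb-210

Start: (A, Z) = (222, 86).
After α: (218, 84).
After α: (214, 82).
After β⁻: (214, 83).
After β⁻: (214, 84).
After α: (210, 82).
Z = 82 is lead.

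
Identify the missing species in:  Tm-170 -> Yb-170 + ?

Conserve mass number: 170 = 170 + A, so A = 0.
Conserve atomic number: 69 = 70 + Z, so Z = -1.
A = 0 and Z = -1 is e⁻ — a beta-minus particle.

beta-minus particle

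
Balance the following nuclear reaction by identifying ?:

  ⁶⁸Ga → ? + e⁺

Zn-68

Conserve mass number: 68 = A + 0, so A = 68.
Conserve atomic number: 31 = Z + 1, so Z = 30.
Z = 30 is zinc, so the species is ⁶⁸Zn.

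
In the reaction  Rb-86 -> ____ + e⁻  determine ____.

Conserve mass number: 86 = A + 0, so A = 86.
Conserve atomic number: 37 = Z − 1, so Z = 38.
Z = 38 is strontium, so the species is Sr-86.

Sr-86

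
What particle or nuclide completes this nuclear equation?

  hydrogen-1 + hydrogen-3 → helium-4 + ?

Conserve mass number: 1 + 3 = 4 + A, so A = 0.
Conserve atomic number: 1 + 1 = 2 + Z, so Z = 0.
A = 0 and Z = 0 is γ — a gamma ray.

gamma ray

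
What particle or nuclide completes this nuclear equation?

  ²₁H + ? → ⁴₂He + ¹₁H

He-3

Conserve mass number: 2 + A = 4 + 1, so A = 3.
Conserve atomic number: 1 + Z = 2 + 1, so Z = 2.
Z = 2 is helium, so the species is ³₂He.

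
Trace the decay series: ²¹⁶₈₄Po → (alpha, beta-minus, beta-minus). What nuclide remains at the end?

Po-212

Start: (A, Z) = (216, 84).
After α: (212, 82).
After β⁻: (212, 83).
After β⁻: (212, 84).
Z = 84 is polonium.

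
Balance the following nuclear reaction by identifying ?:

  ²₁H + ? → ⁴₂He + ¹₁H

Conserve mass number: 2 + A = 4 + 1, so A = 3.
Conserve atomic number: 1 + Z = 2 + 1, so Z = 2.
Z = 2 is helium, so the species is ³₂He.

He-3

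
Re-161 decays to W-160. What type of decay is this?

proton emission

ΔA = 160 − 161 = -1; ΔZ = 74 − 75 = -1.
A drops by 1 and Z drops by 1 — a proton was emitted.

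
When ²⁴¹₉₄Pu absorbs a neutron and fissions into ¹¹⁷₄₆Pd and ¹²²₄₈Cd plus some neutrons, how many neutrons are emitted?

3

Conserve mass number: 242 = 117 + 122 + k, so k = 242 − 239 = 3.
Check atomic number: 94 = 46 + 48 + 0 = 94. ✓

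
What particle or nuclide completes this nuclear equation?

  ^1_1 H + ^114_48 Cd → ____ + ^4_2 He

Ag-111

Conserve mass number: 1 + 114 = A + 4, so A = 111.
Conserve atomic number: 1 + 48 = Z + 2, so Z = 47.
Z = 47 is silver, so the species is ^111_47 Ag.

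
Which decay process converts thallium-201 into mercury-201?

beta-plus decay or electron capture

ΔA = 201 − 201 = 0; ΔZ = 80 − 81 = -1.
A is unchanged and Z drops by 1 — a proton has become a neutron (β⁺ emission or electron capture).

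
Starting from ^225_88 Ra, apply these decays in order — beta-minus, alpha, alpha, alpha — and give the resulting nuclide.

Start: (A, Z) = (225, 88).
After β⁻: (225, 89).
After α: (221, 87).
After α: (217, 85).
After α: (213, 83).
Z = 83 is bismuth.

Bi-213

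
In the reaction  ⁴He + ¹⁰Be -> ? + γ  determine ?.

C-14

Conserve mass number: 4 + 10 = A + 0, so A = 14.
Conserve atomic number: 2 + 4 = Z + 0, so Z = 6.
Z = 6 is carbon, so the species is ¹⁴C.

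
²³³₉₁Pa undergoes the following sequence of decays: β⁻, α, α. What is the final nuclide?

Start: (A, Z) = (233, 91).
After β⁻: (233, 92).
After α: (229, 90).
After α: (225, 88).
Z = 88 is radium.

Ra-225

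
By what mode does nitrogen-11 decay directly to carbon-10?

ΔA = 10 − 11 = -1; ΔZ = 6 − 7 = -1.
A drops by 1 and Z drops by 1 — a proton was emitted.

proton emission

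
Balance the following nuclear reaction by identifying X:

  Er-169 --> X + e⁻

Tm-169

Conserve mass number: 169 = A + 0, so A = 169.
Conserve atomic number: 68 = Z − 1, so Z = 69.
Z = 69 is thulium, so the species is Tm-169.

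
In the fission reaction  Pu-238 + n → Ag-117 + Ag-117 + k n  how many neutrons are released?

5

Conserve mass number: 239 = 117 + 117 + k, so k = 239 − 234 = 5.
Check atomic number: 94 = 47 + 47 + 0 = 94. ✓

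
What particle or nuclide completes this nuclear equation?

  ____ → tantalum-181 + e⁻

Conserve mass number: A = 181 + 0, so A = 181.
Conserve atomic number: Z = 73 − 1, so Z = 72.
Z = 72 is hafnium, so the species is hafnium-181.

Hf-181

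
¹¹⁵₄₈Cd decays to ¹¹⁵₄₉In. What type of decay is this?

beta-minus decay

ΔA = 115 − 115 = 0; ΔZ = 49 − 48 = +1.
A is unchanged and Z rises by 1 — a neutron has become a proton (β⁻ decay).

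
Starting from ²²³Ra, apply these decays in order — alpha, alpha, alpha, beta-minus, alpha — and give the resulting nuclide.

Start: (A, Z) = (223, 88).
After α: (219, 86).
After α: (215, 84).
After α: (211, 82).
After β⁻: (211, 83).
After α: (207, 81).
Z = 81 is thallium.

Tl-207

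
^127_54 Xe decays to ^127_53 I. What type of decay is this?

beta-plus decay or electron capture

ΔA = 127 − 127 = 0; ΔZ = 53 − 54 = -1.
A is unchanged and Z drops by 1 — a proton has become a neutron (β⁺ emission or electron capture).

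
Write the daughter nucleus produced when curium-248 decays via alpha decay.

Pu-244

Alpha decay: mass number changes by -4, atomic number by -2.
A: 248 − 4 = 244; Z: 96 − 2 = 94.
Z = 94 is plutonium, so the daughter is plutonium-244.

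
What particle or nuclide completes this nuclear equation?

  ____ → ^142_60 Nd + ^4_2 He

Sm-146

Conserve mass number: A = 142 + 4, so A = 146.
Conserve atomic number: Z = 60 + 2, so Z = 62.
Z = 62 is samarium, so the species is ^146_62 Sm.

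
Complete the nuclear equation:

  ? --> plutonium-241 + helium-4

Conserve mass number: A = 241 + 4, so A = 245.
Conserve atomic number: Z = 94 + 2, so Z = 96.
Z = 96 is curium, so the species is curium-245.

Cm-245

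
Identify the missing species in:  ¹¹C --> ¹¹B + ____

positron

Conserve mass number: 11 = 11 + A, so A = 0.
Conserve atomic number: 6 = 5 + Z, so Z = 1.
A = 0 and Z = 1 is e⁺ — a positron.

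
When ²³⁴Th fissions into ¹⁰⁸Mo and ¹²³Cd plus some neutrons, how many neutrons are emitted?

Conserve mass number: 234 = 108 + 123 + k, so k = 234 − 231 = 3.
Check atomic number: 90 = 42 + 48 + 0 = 90. ✓

3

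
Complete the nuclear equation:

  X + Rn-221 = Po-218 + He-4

Conserve mass number: A + 221 = 218 + 4, so A = 1.
Conserve atomic number: Z + 86 = 84 + 2, so Z = 0.
A = 1 and Z = 0 is n — a neutron.

neutron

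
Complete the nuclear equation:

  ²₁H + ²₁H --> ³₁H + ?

Conserve mass number: 2 + 2 = 3 + A, so A = 1.
Conserve atomic number: 1 + 1 = 1 + Z, so Z = 1.
A = 1 and Z = 1 is ¹₁H — a proton.

proton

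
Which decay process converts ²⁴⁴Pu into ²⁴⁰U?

ΔA = 240 − 244 = -4; ΔZ = 92 − 94 = -2.
A drops by 4 and Z drops by 2 — the signature of alpha emission.

alpha decay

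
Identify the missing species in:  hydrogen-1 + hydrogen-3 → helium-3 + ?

neutron

Conserve mass number: 1 + 3 = 3 + A, so A = 1.
Conserve atomic number: 1 + 1 = 2 + Z, so Z = 0.
A = 1 and Z = 0 is neutron — a neutron.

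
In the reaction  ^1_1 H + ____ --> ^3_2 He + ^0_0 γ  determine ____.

deuteron

Conserve mass number: 1 + A = 3 + 0, so A = 2.
Conserve atomic number: 1 + Z = 2 + 0, so Z = 1.
A = 2 and Z = 1 is ^2_1 H — a deuteron.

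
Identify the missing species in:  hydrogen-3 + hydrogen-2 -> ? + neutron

Conserve mass number: 3 + 2 = A + 1, so A = 4.
Conserve atomic number: 1 + 1 = Z + 0, so Z = 2.
A = 4 and Z = 2 is helium-4 — an alpha particle.

He-4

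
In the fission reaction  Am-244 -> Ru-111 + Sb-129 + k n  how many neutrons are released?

4

Conserve mass number: 244 = 111 + 129 + k, so k = 244 − 240 = 4.
Check atomic number: 95 = 44 + 51 + 0 = 95. ✓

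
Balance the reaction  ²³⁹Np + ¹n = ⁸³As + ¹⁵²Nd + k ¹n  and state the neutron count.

Conserve mass number: 240 = 83 + 152 + k, so k = 240 − 235 = 5.
Check atomic number: 93 = 33 + 60 + 0 = 93. ✓

5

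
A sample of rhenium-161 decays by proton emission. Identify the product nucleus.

Proton emission: mass number changes by -1, atomic number by -1.
A: 161 − 1 = 160; Z: 75 − 1 = 74.
Z = 74 is tungsten, so the daughter is tungsten-160.

W-160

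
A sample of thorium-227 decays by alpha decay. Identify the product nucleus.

Ra-223

Alpha decay: mass number changes by -4, atomic number by -2.
A: 227 − 4 = 223; Z: 90 − 2 = 88.
Z = 88 is radium, so the daughter is radium-223.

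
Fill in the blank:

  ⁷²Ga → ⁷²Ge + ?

beta-minus particle

Conserve mass number: 72 = 72 + A, so A = 0.
Conserve atomic number: 31 = 32 + Z, so Z = -1.
A = 0 and Z = -1 is e⁻ — a beta-minus particle.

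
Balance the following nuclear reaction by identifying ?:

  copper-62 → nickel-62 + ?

positron

Conserve mass number: 62 = 62 + A, so A = 0.
Conserve atomic number: 29 = 28 + Z, so Z = 1.
A = 0 and Z = 1 is e⁺ — a positron.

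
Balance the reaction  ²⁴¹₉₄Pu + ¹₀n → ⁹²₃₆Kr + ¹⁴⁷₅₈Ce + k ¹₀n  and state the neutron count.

Conserve mass number: 242 = 92 + 147 + k, so k = 242 − 239 = 3.
Check atomic number: 94 = 36 + 58 + 0 = 94. ✓

3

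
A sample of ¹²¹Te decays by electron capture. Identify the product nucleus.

Sb-121

Electron capture: mass number changes by +0, atomic number by -1.
A: 121 = 121; Z: 52 − 1 = 51.
Z = 51 is antimony, so the daughter is ¹²¹Sb.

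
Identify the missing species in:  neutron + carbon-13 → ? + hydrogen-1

B-13

Conserve mass number: 1 + 13 = A + 1, so A = 13.
Conserve atomic number: 0 + 6 = Z + 1, so Z = 5.
Z = 5 is boron, so the species is boron-13.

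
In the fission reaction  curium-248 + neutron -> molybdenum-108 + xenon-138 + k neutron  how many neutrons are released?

3

Conserve mass number: 249 = 108 + 138 + k, so k = 249 − 246 = 3.
Check atomic number: 96 = 42 + 54 + 0 = 96. ✓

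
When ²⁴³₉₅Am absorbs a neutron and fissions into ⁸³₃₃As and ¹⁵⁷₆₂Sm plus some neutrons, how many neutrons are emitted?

4

Conserve mass number: 244 = 83 + 157 + k, so k = 244 − 240 = 4.
Check atomic number: 95 = 33 + 62 + 0 = 95. ✓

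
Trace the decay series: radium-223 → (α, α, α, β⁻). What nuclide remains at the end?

Bi-211

Start: (A, Z) = (223, 88).
After α: (219, 86).
After α: (215, 84).
After α: (211, 82).
After β⁻: (211, 83).
Z = 83 is bismuth.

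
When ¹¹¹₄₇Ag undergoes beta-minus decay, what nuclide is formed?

Beta-minus decay: mass number changes by +0, atomic number by +1.
A: 111 = 111; Z: 47 + 1 = 48.
Z = 48 is cadmium, so the daughter is ¹¹¹₄₈Cd.

Cd-111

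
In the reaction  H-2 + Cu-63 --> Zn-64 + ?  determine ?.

Conserve mass number: 2 + 63 = 64 + A, so A = 1.
Conserve atomic number: 1 + 29 = 30 + Z, so Z = 0.
A = 1 and Z = 0 is n — a neutron.

neutron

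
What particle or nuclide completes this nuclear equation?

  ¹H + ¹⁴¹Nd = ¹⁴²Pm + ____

Conserve mass number: 1 + 141 = 142 + A, so A = 0.
Conserve atomic number: 1 + 60 = 61 + Z, so Z = 0.
A = 0 and Z = 0 is γ — a gamma ray.

gamma ray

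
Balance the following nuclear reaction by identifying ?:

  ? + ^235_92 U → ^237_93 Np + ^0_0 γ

Conserve mass number: A + 235 = 237 + 0, so A = 2.
Conserve atomic number: Z + 92 = 93 + 0, so Z = 1.
A = 2 and Z = 1 is ^2_1 H — a deuteron.

deuteron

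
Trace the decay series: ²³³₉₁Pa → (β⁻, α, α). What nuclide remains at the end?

Start: (A, Z) = (233, 91).
After β⁻: (233, 92).
After α: (229, 90).
After α: (225, 88).
Z = 88 is radium.

Ra-225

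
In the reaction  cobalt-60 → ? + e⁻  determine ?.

Conserve mass number: 60 = A + 0, so A = 60.
Conserve atomic number: 27 = Z − 1, so Z = 28.
Z = 28 is nickel, so the species is nickel-60.

Ni-60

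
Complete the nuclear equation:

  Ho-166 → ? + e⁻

Conserve mass number: 166 = A + 0, so A = 166.
Conserve atomic number: 67 = Z − 1, so Z = 68.
Z = 68 is erbium, so the species is Er-166.

Er-166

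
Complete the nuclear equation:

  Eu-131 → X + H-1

Conserve mass number: 131 = A + 1, so A = 130.
Conserve atomic number: 63 = Z + 1, so Z = 62.
Z = 62 is samarium, so the species is Sm-130.

Sm-130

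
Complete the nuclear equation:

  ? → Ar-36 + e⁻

Conserve mass number: A = 36 + 0, so A = 36.
Conserve atomic number: Z = 18 − 1, so Z = 17.
Z = 17 is chlorine, so the species is Cl-36.

Cl-36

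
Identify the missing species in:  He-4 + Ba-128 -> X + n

Ce-131

Conserve mass number: 4 + 128 = A + 1, so A = 131.
Conserve atomic number: 2 + 56 = Z + 0, so Z = 58.
Z = 58 is cerium, so the species is Ce-131.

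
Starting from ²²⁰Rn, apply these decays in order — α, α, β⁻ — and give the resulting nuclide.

Start: (A, Z) = (220, 86).
After α: (216, 84).
After α: (212, 82).
After β⁻: (212, 83).
Z = 83 is bismuth.

Bi-212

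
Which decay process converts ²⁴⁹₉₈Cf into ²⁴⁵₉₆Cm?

alpha decay

ΔA = 245 − 249 = -4; ΔZ = 96 − 98 = -2.
A drops by 4 and Z drops by 2 — the signature of alpha emission.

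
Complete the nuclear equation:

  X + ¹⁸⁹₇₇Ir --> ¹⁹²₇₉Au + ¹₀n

alpha particle

Conserve mass number: A + 189 = 192 + 1, so A = 4.
Conserve atomic number: Z + 77 = 79 + 0, so Z = 2.
A = 4 and Z = 2 is ⁴₂He — an alpha particle.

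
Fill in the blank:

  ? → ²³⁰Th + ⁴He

Conserve mass number: A = 230 + 4, so A = 234.
Conserve atomic number: Z = 90 + 2, so Z = 92.
Z = 92 is uranium, so the species is ²³⁴U.

U-234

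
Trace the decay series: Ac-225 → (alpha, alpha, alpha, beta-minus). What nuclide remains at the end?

Po-213

Start: (A, Z) = (225, 89).
After α: (221, 87).
After α: (217, 85).
After α: (213, 83).
After β⁻: (213, 84).
Z = 84 is polonium.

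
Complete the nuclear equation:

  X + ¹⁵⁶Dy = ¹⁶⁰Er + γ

Conserve mass number: A + 156 = 160 + 0, so A = 4.
Conserve atomic number: Z + 66 = 68 + 0, so Z = 2.
A = 4 and Z = 2 is ⁴He — an alpha particle.

alpha particle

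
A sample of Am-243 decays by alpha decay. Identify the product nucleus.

Alpha decay: mass number changes by -4, atomic number by -2.
A: 243 − 4 = 239; Z: 95 − 2 = 93.
Z = 93 is neptunium, so the daughter is Np-239.

Np-239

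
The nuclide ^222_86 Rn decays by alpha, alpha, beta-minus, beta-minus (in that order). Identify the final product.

Start: (A, Z) = (222, 86).
After α: (218, 84).
After α: (214, 82).
After β⁻: (214, 83).
After β⁻: (214, 84).
Z = 84 is polonium.

Po-214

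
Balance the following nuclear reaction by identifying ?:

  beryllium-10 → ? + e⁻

Conserve mass number: 10 = A + 0, so A = 10.
Conserve atomic number: 4 = Z − 1, so Z = 5.
Z = 5 is boron, so the species is boron-10.

B-10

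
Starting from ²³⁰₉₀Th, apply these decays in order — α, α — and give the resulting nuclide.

Start: (A, Z) = (230, 90).
After α: (226, 88).
After α: (222, 86).
Z = 86 is radon.

Rn-222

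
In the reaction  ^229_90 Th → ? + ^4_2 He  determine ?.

Conserve mass number: 229 = A + 4, so A = 225.
Conserve atomic number: 90 = Z + 2, so Z = 88.
Z = 88 is radium, so the species is ^225_88 Ra.

Ra-225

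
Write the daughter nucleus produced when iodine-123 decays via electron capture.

Te-123

Electron capture: mass number changes by +0, atomic number by -1.
A: 123 = 123; Z: 53 − 1 = 52.
Z = 52 is tellurium, so the daughter is tellurium-123.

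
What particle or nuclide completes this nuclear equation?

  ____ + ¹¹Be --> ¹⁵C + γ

Conserve mass number: A + 11 = 15 + 0, so A = 4.
Conserve atomic number: Z + 4 = 6 + 0, so Z = 2.
A = 4 and Z = 2 is ⁴He — an alpha particle.

alpha particle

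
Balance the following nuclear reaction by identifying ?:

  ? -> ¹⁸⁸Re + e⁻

Conserve mass number: A = 188 + 0, so A = 188.
Conserve atomic number: Z = 75 − 1, so Z = 74.
Z = 74 is tungsten, so the species is ¹⁸⁸W.

W-188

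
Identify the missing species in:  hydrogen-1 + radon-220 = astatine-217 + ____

Conserve mass number: 1 + 220 = 217 + A, so A = 4.
Conserve atomic number: 1 + 86 = 85 + Z, so Z = 2.
A = 4 and Z = 2 is helium-4 — an alpha particle.

alpha particle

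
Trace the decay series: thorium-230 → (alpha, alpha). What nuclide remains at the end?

Rn-222

Start: (A, Z) = (230, 90).
After α: (226, 88).
After α: (222, 86).
Z = 86 is radon.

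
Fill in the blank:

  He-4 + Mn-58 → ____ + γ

Co-62

Conserve mass number: 4 + 58 = A + 0, so A = 62.
Conserve atomic number: 2 + 25 = Z + 0, so Z = 27.
Z = 27 is cobalt, so the species is Co-62.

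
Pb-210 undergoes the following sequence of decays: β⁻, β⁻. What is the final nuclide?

Po-210

Start: (A, Z) = (210, 82).
After β⁻: (210, 83).
After β⁻: (210, 84).
Z = 84 is polonium.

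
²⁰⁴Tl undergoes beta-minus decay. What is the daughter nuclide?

Pb-204

Beta-minus decay: mass number changes by +0, atomic number by +1.
A: 204 = 204; Z: 81 + 1 = 82.
Z = 82 is lead, so the daughter is ²⁰⁴Pb.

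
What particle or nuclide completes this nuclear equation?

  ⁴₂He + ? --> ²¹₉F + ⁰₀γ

Conserve mass number: 4 + A = 21 + 0, so A = 17.
Conserve atomic number: 2 + Z = 9 + 0, so Z = 7.
Z = 7 is nitrogen, so the species is ¹⁷₇N.

N-17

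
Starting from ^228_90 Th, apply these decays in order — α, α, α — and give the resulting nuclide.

Po-216

Start: (A, Z) = (228, 90).
After α: (224, 88).
After α: (220, 86).
After α: (216, 84).
Z = 84 is polonium.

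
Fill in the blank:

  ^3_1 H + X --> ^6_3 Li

He-3

Conserve mass number: 3 + A = 6, so A = 3.
Conserve atomic number: 1 + Z = 3, so Z = 2.
Z = 2 is helium, so the species is ^3_2 He.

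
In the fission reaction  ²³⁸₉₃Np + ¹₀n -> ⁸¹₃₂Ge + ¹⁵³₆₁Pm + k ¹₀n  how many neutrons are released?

Conserve mass number: 239 = 81 + 153 + k, so k = 239 − 234 = 5.
Check atomic number: 93 = 32 + 61 + 0 = 93. ✓

5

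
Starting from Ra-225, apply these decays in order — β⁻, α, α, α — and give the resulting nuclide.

Start: (A, Z) = (225, 88).
After β⁻: (225, 89).
After α: (221, 87).
After α: (217, 85).
After α: (213, 83).
Z = 83 is bismuth.

Bi-213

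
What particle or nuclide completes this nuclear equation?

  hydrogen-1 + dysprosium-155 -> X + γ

Ho-156

Conserve mass number: 1 + 155 = A + 0, so A = 156.
Conserve atomic number: 1 + 66 = Z + 0, so Z = 67.
Z = 67 is holmium, so the species is holmium-156.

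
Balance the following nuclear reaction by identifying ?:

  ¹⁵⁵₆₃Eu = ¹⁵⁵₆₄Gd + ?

Conserve mass number: 155 = 155 + A, so A = 0.
Conserve atomic number: 63 = 64 + Z, so Z = -1.
A = 0 and Z = -1 is ⁰₋₁e — a beta-minus particle.

beta-minus particle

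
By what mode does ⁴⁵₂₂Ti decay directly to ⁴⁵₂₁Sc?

ΔA = 45 − 45 = 0; ΔZ = 21 − 22 = -1.
A is unchanged and Z drops by 1 — a proton has become a neutron (β⁺ emission or electron capture).

beta-plus decay or electron capture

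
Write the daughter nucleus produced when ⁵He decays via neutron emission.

He-4

Neutron emission: mass number changes by -1, atomic number by +0.
A: 5 − 1 = 4; Z: 2 = 2.
Z = 2 is helium, so the daughter is ⁴He.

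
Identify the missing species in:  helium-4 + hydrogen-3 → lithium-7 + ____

gamma ray

Conserve mass number: 4 + 3 = 7 + A, so A = 0.
Conserve atomic number: 2 + 1 = 3 + Z, so Z = 0.
A = 0 and Z = 0 is γ — a gamma ray.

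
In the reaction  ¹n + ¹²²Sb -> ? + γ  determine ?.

Sb-123

Conserve mass number: 1 + 122 = A + 0, so A = 123.
Conserve atomic number: 0 + 51 = Z + 0, so Z = 51.
Z = 51 is antimony, so the species is ¹²³Sb.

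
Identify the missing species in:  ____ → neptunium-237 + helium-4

Conserve mass number: A = 237 + 4, so A = 241.
Conserve atomic number: Z = 93 + 2, so Z = 95.
Z = 95 is americium, so the species is americium-241.

Am-241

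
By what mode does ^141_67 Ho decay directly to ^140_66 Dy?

ΔA = 140 − 141 = -1; ΔZ = 66 − 67 = -1.
A drops by 1 and Z drops by 1 — a proton was emitted.

proton emission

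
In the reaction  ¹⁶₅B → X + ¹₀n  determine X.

Conserve mass number: 16 = A + 1, so A = 15.
Conserve atomic number: 5 = Z + 0, so Z = 5.
Z = 5 is boron, so the species is ¹⁵₅B.

B-15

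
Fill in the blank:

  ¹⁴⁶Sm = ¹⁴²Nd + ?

Conserve mass number: 146 = 142 + A, so A = 4.
Conserve atomic number: 62 = 60 + Z, so Z = 2.
A = 4 and Z = 2 is ⁴He — an alpha particle.

alpha particle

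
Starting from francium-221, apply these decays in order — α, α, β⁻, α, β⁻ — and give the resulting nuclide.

Bi-209

Start: (A, Z) = (221, 87).
After α: (217, 85).
After α: (213, 83).
After β⁻: (213, 84).
After α: (209, 82).
After β⁻: (209, 83).
Z = 83 is bismuth.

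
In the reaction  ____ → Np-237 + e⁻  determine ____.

U-237

Conserve mass number: A = 237 + 0, so A = 237.
Conserve atomic number: Z = 93 − 1, so Z = 92.
Z = 92 is uranium, so the species is U-237.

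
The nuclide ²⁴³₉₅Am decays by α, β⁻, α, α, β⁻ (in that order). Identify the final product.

Start: (A, Z) = (243, 95).
After α: (239, 93).
After β⁻: (239, 94).
After α: (235, 92).
After α: (231, 90).
After β⁻: (231, 91).
Z = 91 is protactinium.

Pa-231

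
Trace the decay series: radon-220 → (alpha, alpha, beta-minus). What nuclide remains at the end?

Start: (A, Z) = (220, 86).
After α: (216, 84).
After α: (212, 82).
After β⁻: (212, 83).
Z = 83 is bismuth.

Bi-212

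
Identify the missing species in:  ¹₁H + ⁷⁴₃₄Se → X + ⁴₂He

As-71

Conserve mass number: 1 + 74 = A + 4, so A = 71.
Conserve atomic number: 1 + 34 = Z + 2, so Z = 33.
Z = 33 is arsenic, so the species is ⁷¹₃₃As.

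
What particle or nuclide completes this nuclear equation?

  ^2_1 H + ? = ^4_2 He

Conserve mass number: 2 + A = 4, so A = 2.
Conserve atomic number: 1 + Z = 2, so Z = 1.
A = 2 and Z = 1 is ^2_1 H — a deuteron.

deuteron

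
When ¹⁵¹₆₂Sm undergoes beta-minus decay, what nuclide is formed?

Beta-minus decay: mass number changes by +0, atomic number by +1.
A: 151 = 151; Z: 62 + 1 = 63.
Z = 63 is europium, so the daughter is ¹⁵¹₆₃Eu.

Eu-151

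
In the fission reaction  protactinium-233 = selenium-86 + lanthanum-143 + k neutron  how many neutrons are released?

4

Conserve mass number: 233 = 86 + 143 + k, so k = 233 − 229 = 4.
Check atomic number: 91 = 34 + 57 + 0 = 91. ✓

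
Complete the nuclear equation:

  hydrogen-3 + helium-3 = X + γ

Conserve mass number: 3 + 3 = A + 0, so A = 6.
Conserve atomic number: 1 + 2 = Z + 0, so Z = 3.
Z = 3 is lithium, so the species is lithium-6.

Li-6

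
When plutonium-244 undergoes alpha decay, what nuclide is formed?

U-240

Alpha decay: mass number changes by -4, atomic number by -2.
A: 244 − 4 = 240; Z: 94 − 2 = 92.
Z = 92 is uranium, so the daughter is uranium-240.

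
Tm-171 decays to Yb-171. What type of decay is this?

ΔA = 171 − 171 = 0; ΔZ = 70 − 69 = +1.
A is unchanged and Z rises by 1 — a neutron has become a proton (β⁻ decay).

beta-minus decay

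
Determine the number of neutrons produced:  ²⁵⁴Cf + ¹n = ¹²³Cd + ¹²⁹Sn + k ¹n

Conserve mass number: 255 = 123 + 129 + k, so k = 255 − 252 = 3.
Check atomic number: 98 = 48 + 50 + 0 = 98. ✓

3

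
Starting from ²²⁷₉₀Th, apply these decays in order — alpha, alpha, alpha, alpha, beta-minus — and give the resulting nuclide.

Bi-211

Start: (A, Z) = (227, 90).
After α: (223, 88).
After α: (219, 86).
After α: (215, 84).
After α: (211, 82).
After β⁻: (211, 83).
Z = 83 is bismuth.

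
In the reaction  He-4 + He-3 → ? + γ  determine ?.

Be-7

Conserve mass number: 4 + 3 = A + 0, so A = 7.
Conserve atomic number: 2 + 2 = Z + 0, so Z = 4.
Z = 4 is beryllium, so the species is Be-7.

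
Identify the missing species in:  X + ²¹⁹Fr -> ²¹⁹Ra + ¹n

proton

Conserve mass number: A + 219 = 219 + 1, so A = 1.
Conserve atomic number: Z + 87 = 88 + 0, so Z = 1.
A = 1 and Z = 1 is ¹H — a proton.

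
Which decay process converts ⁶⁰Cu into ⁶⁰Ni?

beta-plus decay or electron capture

ΔA = 60 − 60 = 0; ΔZ = 28 − 29 = -1.
A is unchanged and Z drops by 1 — a proton has become a neutron (β⁺ emission or electron capture).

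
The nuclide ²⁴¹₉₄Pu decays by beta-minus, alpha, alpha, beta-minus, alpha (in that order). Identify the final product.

Th-229

Start: (A, Z) = (241, 94).
After β⁻: (241, 95).
After α: (237, 93).
After α: (233, 91).
After β⁻: (233, 92).
After α: (229, 90).
Z = 90 is thorium.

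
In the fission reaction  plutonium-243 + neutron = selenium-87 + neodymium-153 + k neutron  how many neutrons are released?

4

Conserve mass number: 244 = 87 + 153 + k, so k = 244 − 240 = 4.
Check atomic number: 94 = 34 + 60 + 0 = 94. ✓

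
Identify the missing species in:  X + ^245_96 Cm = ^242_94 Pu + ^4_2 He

Conserve mass number: A + 245 = 242 + 4, so A = 1.
Conserve atomic number: Z + 96 = 94 + 2, so Z = 0.
A = 1 and Z = 0 is ^1_0 n — a neutron.

neutron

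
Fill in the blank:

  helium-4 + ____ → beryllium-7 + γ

He-3

Conserve mass number: 4 + A = 7 + 0, so A = 3.
Conserve atomic number: 2 + Z = 4 + 0, so Z = 2.
Z = 2 is helium, so the species is helium-3.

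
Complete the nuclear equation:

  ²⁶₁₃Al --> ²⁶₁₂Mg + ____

positron

Conserve mass number: 26 = 26 + A, so A = 0.
Conserve atomic number: 13 = 12 + Z, so Z = 1.
A = 0 and Z = 1 is ⁰₁e — a positron.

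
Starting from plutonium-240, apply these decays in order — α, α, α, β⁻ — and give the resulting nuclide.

Start: (A, Z) = (240, 94).
After α: (236, 92).
After α: (232, 90).
After α: (228, 88).
After β⁻: (228, 89).
Z = 89 is actinium.

Ac-228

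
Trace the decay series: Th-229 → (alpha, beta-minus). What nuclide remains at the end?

Start: (A, Z) = (229, 90).
After α: (225, 88).
After β⁻: (225, 89).
Z = 89 is actinium.

Ac-225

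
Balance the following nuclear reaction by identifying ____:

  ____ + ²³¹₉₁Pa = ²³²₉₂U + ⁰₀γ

Conserve mass number: A + 231 = 232 + 0, so A = 1.
Conserve atomic number: Z + 91 = 92 + 0, so Z = 1.
A = 1 and Z = 1 is ¹₁H — a proton.

proton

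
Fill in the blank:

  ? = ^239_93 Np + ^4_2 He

Conserve mass number: A = 239 + 4, so A = 243.
Conserve atomic number: Z = 93 + 2, so Z = 95.
Z = 95 is americium, so the species is ^243_95 Am.

Am-243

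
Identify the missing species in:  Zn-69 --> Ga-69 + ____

Conserve mass number: 69 = 69 + A, so A = 0.
Conserve atomic number: 30 = 31 + Z, so Z = -1.
A = 0 and Z = -1 is e⁻ — a beta-minus particle.

beta-minus particle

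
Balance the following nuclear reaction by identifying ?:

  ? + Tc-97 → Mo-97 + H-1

neutron

Conserve mass number: A + 97 = 97 + 1, so A = 1.
Conserve atomic number: Z + 43 = 42 + 1, so Z = 0.
A = 1 and Z = 0 is n — a neutron.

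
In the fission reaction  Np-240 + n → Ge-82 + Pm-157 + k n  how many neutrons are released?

Conserve mass number: 241 = 82 + 157 + k, so k = 241 − 239 = 2.
Check atomic number: 93 = 32 + 61 + 0 = 93. ✓

2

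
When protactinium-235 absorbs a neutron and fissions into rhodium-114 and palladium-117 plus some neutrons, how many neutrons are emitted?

5

Conserve mass number: 236 = 114 + 117 + k, so k = 236 − 231 = 5.
Check atomic number: 91 = 45 + 46 + 0 = 91. ✓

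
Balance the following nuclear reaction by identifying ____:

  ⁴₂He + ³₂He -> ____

Conserve mass number: 4 + 3 = A, so A = 7.
Conserve atomic number: 2 + 2 = Z, so Z = 4.
Z = 4 is beryllium, so the species is ⁷₄Be.

Be-7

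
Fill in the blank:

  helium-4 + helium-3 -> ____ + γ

Conserve mass number: 4 + 3 = A + 0, so A = 7.
Conserve atomic number: 2 + 2 = Z + 0, so Z = 4.
Z = 4 is beryllium, so the species is beryllium-7.

Be-7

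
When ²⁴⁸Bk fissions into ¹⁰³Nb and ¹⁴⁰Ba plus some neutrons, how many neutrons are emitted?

Conserve mass number: 248 = 103 + 140 + k, so k = 248 − 243 = 5.
Check atomic number: 97 = 41 + 56 + 0 = 97. ✓

5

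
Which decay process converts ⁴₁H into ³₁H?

ΔA = 3 − 4 = -1; ΔZ = 1 − 1 = +0.
A drops by 1 with Z unchanged — a neutron was emitted.

neutron emission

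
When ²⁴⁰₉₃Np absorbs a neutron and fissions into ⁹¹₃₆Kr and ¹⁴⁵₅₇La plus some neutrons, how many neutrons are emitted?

Conserve mass number: 241 = 91 + 145 + k, so k = 241 − 236 = 5.
Check atomic number: 93 = 36 + 57 + 0 = 93. ✓

5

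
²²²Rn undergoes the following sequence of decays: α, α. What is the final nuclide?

Start: (A, Z) = (222, 86).
After α: (218, 84).
After α: (214, 82).
Z = 82 is lead.

Pb-214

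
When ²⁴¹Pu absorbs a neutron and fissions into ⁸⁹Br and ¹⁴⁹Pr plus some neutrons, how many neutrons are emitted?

Conserve mass number: 242 = 89 + 149 + k, so k = 242 − 238 = 4.
Check atomic number: 94 = 35 + 59 + 0 = 94. ✓

4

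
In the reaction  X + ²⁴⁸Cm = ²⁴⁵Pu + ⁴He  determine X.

Conserve mass number: A + 248 = 245 + 4, so A = 1.
Conserve atomic number: Z + 96 = 94 + 2, so Z = 0.
A = 1 and Z = 0 is ¹n — a neutron.

neutron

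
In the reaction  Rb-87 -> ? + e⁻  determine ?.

Sr-87

Conserve mass number: 87 = A + 0, so A = 87.
Conserve atomic number: 37 = Z − 1, so Z = 38.
Z = 38 is strontium, so the species is Sr-87.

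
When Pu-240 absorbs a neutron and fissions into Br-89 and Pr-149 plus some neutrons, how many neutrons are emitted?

Conserve mass number: 241 = 89 + 149 + k, so k = 241 − 238 = 3.
Check atomic number: 94 = 35 + 59 + 0 = 94. ✓

3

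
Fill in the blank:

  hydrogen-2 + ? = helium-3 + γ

proton

Conserve mass number: 2 + A = 3 + 0, so A = 1.
Conserve atomic number: 1 + Z = 2 + 0, so Z = 1.
A = 1 and Z = 1 is hydrogen-1 — a proton.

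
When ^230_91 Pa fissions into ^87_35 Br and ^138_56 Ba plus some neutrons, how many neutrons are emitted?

5

Conserve mass number: 230 = 87 + 138 + k, so k = 230 − 225 = 5.
Check atomic number: 91 = 35 + 56 + 0 = 91. ✓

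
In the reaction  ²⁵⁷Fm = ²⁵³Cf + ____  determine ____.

alpha particle

Conserve mass number: 257 = 253 + A, so A = 4.
Conserve atomic number: 100 = 98 + Z, so Z = 2.
A = 4 and Z = 2 is ⁴He — an alpha particle.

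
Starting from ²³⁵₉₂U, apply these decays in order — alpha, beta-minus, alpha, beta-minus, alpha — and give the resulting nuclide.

Ra-223

Start: (A, Z) = (235, 92).
After α: (231, 90).
After β⁻: (231, 91).
After α: (227, 89).
After β⁻: (227, 90).
After α: (223, 88).
Z = 88 is radium.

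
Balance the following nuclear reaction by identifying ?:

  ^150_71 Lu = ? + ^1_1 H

Conserve mass number: 150 = A + 1, so A = 149.
Conserve atomic number: 71 = Z + 1, so Z = 70.
Z = 70 is ytterbium, so the species is ^149_70 Yb.

Yb-149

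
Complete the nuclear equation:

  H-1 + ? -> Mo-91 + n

Nb-91

Conserve mass number: 1 + A = 91 + 1, so A = 91.
Conserve atomic number: 1 + Z = 42 + 0, so Z = 41.
Z = 41 is niobium, so the species is Nb-91.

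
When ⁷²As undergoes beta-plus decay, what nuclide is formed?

Ge-72

Beta-plus decay: mass number changes by +0, atomic number by -1.
A: 72 = 72; Z: 33 − 1 = 32.
Z = 32 is germanium, so the daughter is ⁷²Ge.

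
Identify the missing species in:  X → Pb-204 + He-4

Po-208

Conserve mass number: A = 204 + 4, so A = 208.
Conserve atomic number: Z = 82 + 2, so Z = 84.
Z = 84 is polonium, so the species is Po-208.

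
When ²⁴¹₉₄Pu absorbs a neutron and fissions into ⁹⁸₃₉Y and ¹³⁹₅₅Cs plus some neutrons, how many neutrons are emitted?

5

Conserve mass number: 242 = 98 + 139 + k, so k = 242 − 237 = 5.
Check atomic number: 94 = 39 + 55 + 0 = 94. ✓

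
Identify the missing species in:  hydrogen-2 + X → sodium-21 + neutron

Ne-20

Conserve mass number: 2 + A = 21 + 1, so A = 20.
Conserve atomic number: 1 + Z = 11 + 0, so Z = 10.
Z = 10 is neon, so the species is neon-20.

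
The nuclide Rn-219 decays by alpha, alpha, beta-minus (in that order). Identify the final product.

Start: (A, Z) = (219, 86).
After α: (215, 84).
After α: (211, 82).
After β⁻: (211, 83).
Z = 83 is bismuth.

Bi-211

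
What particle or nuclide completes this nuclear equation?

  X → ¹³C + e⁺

Conserve mass number: A = 13 + 0, so A = 13.
Conserve atomic number: Z = 6 + 1, so Z = 7.
Z = 7 is nitrogen, so the species is ¹³N.

N-13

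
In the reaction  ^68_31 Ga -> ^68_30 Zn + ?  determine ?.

positron

Conserve mass number: 68 = 68 + A, so A = 0.
Conserve atomic number: 31 = 30 + Z, so Z = 1.
A = 0 and Z = 1 is ^0_1 e — a positron.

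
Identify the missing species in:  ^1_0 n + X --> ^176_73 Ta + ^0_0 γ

Ta-175

Conserve mass number: 1 + A = 176 + 0, so A = 175.
Conserve atomic number: 0 + Z = 73 + 0, so Z = 73.
Z = 73 is tantalum, so the species is ^175_73 Ta.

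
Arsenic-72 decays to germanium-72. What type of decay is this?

beta-plus decay or electron capture

ΔA = 72 − 72 = 0; ΔZ = 32 − 33 = -1.
A is unchanged and Z drops by 1 — a proton has become a neutron (β⁺ emission or electron capture).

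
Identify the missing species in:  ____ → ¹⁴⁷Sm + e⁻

Conserve mass number: A = 147 + 0, so A = 147.
Conserve atomic number: Z = 62 − 1, so Z = 61.
Z = 61 is promethium, so the species is ¹⁴⁷Pm.

Pm-147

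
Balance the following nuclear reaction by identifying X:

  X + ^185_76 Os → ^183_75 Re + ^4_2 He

Conserve mass number: A + 185 = 183 + 4, so A = 2.
Conserve atomic number: Z + 76 = 75 + 2, so Z = 1.
A = 2 and Z = 1 is ^2_1 H — a deuteron.

deuteron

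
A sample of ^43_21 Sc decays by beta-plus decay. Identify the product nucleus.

Ca-43

Beta-plus decay: mass number changes by +0, atomic number by -1.
A: 43 = 43; Z: 21 − 1 = 20.
Z = 20 is calcium, so the daughter is ^43_20 Ca.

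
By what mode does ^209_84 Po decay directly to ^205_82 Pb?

ΔA = 205 − 209 = -4; ΔZ = 82 − 84 = -2.
A drops by 4 and Z drops by 2 — the signature of alpha emission.

alpha decay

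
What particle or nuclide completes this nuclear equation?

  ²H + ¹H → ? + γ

Conserve mass number: 2 + 1 = A + 0, so A = 3.
Conserve atomic number: 1 + 1 = Z + 0, so Z = 2.
Z = 2 is helium, so the species is ³He.

He-3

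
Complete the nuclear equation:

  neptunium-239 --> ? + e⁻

Pu-239

Conserve mass number: 239 = A + 0, so A = 239.
Conserve atomic number: 93 = Z − 1, so Z = 94.
Z = 94 is plutonium, so the species is plutonium-239.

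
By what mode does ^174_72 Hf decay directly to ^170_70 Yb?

ΔA = 170 − 174 = -4; ΔZ = 70 − 72 = -2.
A drops by 4 and Z drops by 2 — the signature of alpha emission.

alpha decay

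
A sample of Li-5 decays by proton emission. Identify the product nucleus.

Proton emission: mass number changes by -1, atomic number by -1.
A: 5 − 1 = 4; Z: 3 − 1 = 2.
Z = 2 is helium, so the daughter is He-4.

He-4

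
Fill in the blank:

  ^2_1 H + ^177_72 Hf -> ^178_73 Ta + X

Conserve mass number: 2 + 177 = 178 + A, so A = 1.
Conserve atomic number: 1 + 72 = 73 + Z, so Z = 0.
A = 1 and Z = 0 is ^1_0 n — a neutron.

neutron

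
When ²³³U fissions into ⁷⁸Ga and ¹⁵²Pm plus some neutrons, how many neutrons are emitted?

3

Conserve mass number: 233 = 78 + 152 + k, so k = 233 − 230 = 3.
Check atomic number: 92 = 31 + 61 + 0 = 92. ✓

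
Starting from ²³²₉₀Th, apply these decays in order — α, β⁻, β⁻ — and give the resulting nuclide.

Start: (A, Z) = (232, 90).
After α: (228, 88).
After β⁻: (228, 89).
After β⁻: (228, 90).
Z = 90 is thorium.

Th-228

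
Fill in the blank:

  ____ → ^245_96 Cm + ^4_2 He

Conserve mass number: A = 245 + 4, so A = 249.
Conserve atomic number: Z = 96 + 2, so Z = 98.
Z = 98 is californium, so the species is ^249_98 Cf.

Cf-249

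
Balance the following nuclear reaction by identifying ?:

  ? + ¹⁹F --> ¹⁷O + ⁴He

deuteron

Conserve mass number: A + 19 = 17 + 4, so A = 2.
Conserve atomic number: Z + 9 = 8 + 2, so Z = 1.
A = 2 and Z = 1 is ²H — a deuteron.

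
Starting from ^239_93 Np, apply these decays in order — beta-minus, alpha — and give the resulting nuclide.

Start: (A, Z) = (239, 93).
After β⁻: (239, 94).
After α: (235, 92).
Z = 92 is uranium.

U-235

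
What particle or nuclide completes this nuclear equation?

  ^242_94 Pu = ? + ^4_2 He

U-238

Conserve mass number: 242 = A + 4, so A = 238.
Conserve atomic number: 94 = Z + 2, so Z = 92.
Z = 92 is uranium, so the species is ^238_92 U.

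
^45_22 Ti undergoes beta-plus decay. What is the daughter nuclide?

Beta-plus decay: mass number changes by +0, atomic number by -1.
A: 45 = 45; Z: 22 − 1 = 21.
Z = 21 is scandium, so the daughter is ^45_21 Sc.

Sc-45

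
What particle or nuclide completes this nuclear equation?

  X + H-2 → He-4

Conserve mass number: A + 2 = 4, so A = 2.
Conserve atomic number: Z + 1 = 2, so Z = 1.
A = 2 and Z = 1 is H-2 — a deuteron.

deuteron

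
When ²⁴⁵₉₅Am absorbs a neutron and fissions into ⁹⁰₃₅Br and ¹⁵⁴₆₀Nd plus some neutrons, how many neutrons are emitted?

Conserve mass number: 246 = 90 + 154 + k, so k = 246 − 244 = 2.
Check atomic number: 95 = 35 + 60 + 0 = 95. ✓

2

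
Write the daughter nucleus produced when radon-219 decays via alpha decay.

Po-215

Alpha decay: mass number changes by -4, atomic number by -2.
A: 219 − 4 = 215; Z: 86 − 2 = 84.
Z = 84 is polonium, so the daughter is polonium-215.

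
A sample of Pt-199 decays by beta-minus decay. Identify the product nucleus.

Au-199

Beta-minus decay: mass number changes by +0, atomic number by +1.
A: 199 = 199; Z: 78 + 1 = 79.
Z = 79 is gold, so the daughter is Au-199.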